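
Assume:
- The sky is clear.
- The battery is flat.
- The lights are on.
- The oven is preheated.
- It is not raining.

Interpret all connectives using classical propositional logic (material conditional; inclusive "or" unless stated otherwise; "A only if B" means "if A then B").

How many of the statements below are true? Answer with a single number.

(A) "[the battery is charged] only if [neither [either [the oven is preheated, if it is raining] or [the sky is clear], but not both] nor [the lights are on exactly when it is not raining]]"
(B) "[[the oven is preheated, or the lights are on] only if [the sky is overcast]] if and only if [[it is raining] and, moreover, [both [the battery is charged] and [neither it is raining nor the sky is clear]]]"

Let Q = "the battery is charged" (F), U = "it is raining" (F), S = "the oven is preheated" (T), P = "the sky is overcast" (F), R = "the lights are on" (T).

(A): Formalization: Q -> (((U -> S) xor ~P) nor (R <-> ~U))

U -> S = F -> T = T
~P = ~F = T
(U -> S) xor ~P = T xor T = F
~U = ~F = T
R <-> ~U = T <-> T = T
((U -> S) xor ~P) nor (R <-> ~U) = F nor T = F
Q -> (((U -> S) xor ~P) nor (R <-> ~U)) = F -> F = T
Thus (A) is true.

(B): Formalization: ((S | R) -> P) <-> (U & (Q & (U nor ~P)))

S | R = T | T = T
(S | R) -> P = T -> F = F
~P = ~F = T
U nor ~P = F nor T = F
Q & (U nor ~P) = F & F = F
U & (Q & (U nor ~P)) = F & F = F
((S | R) -> P) <-> (U & (Q & (U nor ~P))) = F <-> F = T
Thus (B) is true.

Count: 2.

2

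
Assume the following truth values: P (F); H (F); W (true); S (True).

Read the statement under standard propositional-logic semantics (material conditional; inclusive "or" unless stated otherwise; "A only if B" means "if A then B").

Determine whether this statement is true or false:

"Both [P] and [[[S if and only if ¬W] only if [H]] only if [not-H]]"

The statement is false.

Values: P=False, S=True, W=True, H=False.
This is P and (((S iff not W) -> H) -> not H).

not W = not True = False
S iff not W = True iff False = False
(S iff not W) -> H = False -> False = True
not H = not False = True
((S iff not W) -> H) -> not H = True -> True = True
P and (((S iff not W) -> H) -> not H) = False and True = False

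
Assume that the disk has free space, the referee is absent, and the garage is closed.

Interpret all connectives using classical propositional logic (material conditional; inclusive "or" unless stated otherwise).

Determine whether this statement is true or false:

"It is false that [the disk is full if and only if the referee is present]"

Let M = "the disk is full" (False), S = "the referee is present" (False).
Parsed as not (M iff S)

M iff S = False iff False = True
not (M iff S) = not True = False

false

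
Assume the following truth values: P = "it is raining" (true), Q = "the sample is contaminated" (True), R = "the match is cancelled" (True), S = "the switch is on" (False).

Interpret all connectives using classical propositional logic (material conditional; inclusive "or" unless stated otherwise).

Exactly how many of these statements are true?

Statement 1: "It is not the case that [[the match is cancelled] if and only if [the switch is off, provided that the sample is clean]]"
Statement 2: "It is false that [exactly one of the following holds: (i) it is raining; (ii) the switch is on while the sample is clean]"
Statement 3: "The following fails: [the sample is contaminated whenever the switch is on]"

Statement 1: Parsed as ~(R <-> (~Q -> ~S))

~Q = ~T = F
~S = ~F = T
~Q -> ~S = F -> T = T
R <-> (~Q -> ~S) = T <-> T = T
~(R <-> (~Q -> ~S)) = ~T = F
So Statement 1 is false.

Statement 2: Formalization: ~(P xor (S & ~Q))

~Q = ~T = F
S & ~Q = F & F = F
P xor (S & ~Q) = T xor F = T
~(P xor (S & ~Q)) = ~T = F
Thus Statement 2 is false.

Statement 3: This is ~(S -> Q).

S -> Q = F -> T = T
~(S -> Q) = ~T = F
Thus Statement 3 is false.

True statements: 0 (none).

0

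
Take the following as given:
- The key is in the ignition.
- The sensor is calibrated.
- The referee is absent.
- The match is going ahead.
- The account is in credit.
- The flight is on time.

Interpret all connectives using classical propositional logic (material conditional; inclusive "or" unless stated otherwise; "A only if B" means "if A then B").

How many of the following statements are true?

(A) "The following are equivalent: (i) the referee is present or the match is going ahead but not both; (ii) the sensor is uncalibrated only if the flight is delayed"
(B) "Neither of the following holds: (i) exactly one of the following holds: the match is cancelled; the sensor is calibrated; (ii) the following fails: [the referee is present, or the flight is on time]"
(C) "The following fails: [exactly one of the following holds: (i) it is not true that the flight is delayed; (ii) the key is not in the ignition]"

1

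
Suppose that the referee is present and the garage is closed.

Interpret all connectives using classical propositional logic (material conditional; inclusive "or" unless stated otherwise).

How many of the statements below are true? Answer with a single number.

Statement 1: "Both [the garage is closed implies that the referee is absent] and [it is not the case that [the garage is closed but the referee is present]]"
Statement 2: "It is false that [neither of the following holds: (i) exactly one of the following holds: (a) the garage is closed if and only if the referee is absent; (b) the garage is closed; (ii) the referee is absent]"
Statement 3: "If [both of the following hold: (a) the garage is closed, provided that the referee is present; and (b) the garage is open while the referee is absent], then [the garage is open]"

2

Let U = "the garage is closed" (T), Q = "the referee is present" (T).

Statement 1: Formalization: (U -> ~Q) & ~(U & Q)

~Q = ~T = F
U -> ~Q = T -> F = F
U & Q = T & T = T
~(U & Q) = ~T = F
(U -> ~Q) & ~(U & Q) = F & F = F
Hence Statement 1 is false.

Statement 2: Parsed as ~(((U <-> ~Q) xor U) nor ~Q)

~Q = ~T = F
U <-> ~Q = T <-> F = F
(U <-> ~Q) xor U = F xor T = T
~Q = ~T = F
((U <-> ~Q) xor U) nor ~Q = T nor F = F
~(((U <-> ~Q) xor U) nor ~Q) = ~F = T
Thus Statement 2 is true.

Statement 3: Formalization: ((Q -> U) & (~U & ~Q)) -> ~U

Q -> U = T -> T = T
~U = ~T = F
~Q = ~T = F
~U & ~Q = F & F = F
(Q -> U) & (~U & ~Q) = T & F = F
~U = ~T = F
((Q -> U) & (~U & ~Q)) -> ~U = F -> F = T
Thus Statement 3 is true.

Count: 2.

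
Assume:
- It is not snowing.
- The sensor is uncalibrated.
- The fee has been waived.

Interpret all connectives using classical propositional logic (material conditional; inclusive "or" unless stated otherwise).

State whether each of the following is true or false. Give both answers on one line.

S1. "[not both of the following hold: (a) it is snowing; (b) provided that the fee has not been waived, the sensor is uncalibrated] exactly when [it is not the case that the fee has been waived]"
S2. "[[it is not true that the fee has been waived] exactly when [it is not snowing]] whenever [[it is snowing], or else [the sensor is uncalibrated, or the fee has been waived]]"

Let N = "it is snowing" (False), Q = "the fee has been waived" (True), L = "the sensor is calibrated" (False).

S1: In symbols: (N nand (not Q -> not L)) iff not Q

not Q = not True = False
not L = not False = True
not Q -> not L = False -> True = True
N nand (not Q -> not L) = False nand True = True
not Q = not True = False
(N nand (not Q -> not L)) iff not Q = True iff False = False
Hence S1 is false.

S2: Parsed as (N or (not L or Q)) -> (not Q iff not N)

not L = not False = True
not L or Q = True or True = True
N or (not L or Q) = False or True = True
not Q = not True = False
not N = not False = True
not Q iff not N = False iff True = False
(N or (not L or Q)) -> (not Q iff not N) = True -> False = False
Thus S2 is false.

S1 False; S2 False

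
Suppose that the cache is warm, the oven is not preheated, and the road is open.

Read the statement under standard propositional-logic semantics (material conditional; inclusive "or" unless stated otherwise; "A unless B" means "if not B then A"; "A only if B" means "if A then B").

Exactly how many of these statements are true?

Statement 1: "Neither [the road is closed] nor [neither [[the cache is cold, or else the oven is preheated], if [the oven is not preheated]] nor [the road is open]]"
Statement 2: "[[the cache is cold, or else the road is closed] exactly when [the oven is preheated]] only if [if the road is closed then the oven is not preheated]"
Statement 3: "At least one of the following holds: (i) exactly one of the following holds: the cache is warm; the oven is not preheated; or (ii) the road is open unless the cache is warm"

Let M = "the road is closed" (F), W = "the oven is preheated" (F), S = "the cache is warm" (T).

Statement 1: This is M nor ((~W -> (~S | W)) nor ~M).

~W = ~F = T
~S = ~T = F
~S | W = F | F = F
~W -> (~S | W) = T -> F = F
~M = ~F = T
(~W -> (~S | W)) nor ~M = F nor T = F
M nor ((~W -> (~S | W)) nor ~M) = F nor F = T
Thus Statement 1 is true.

Statement 2: This is ((~S | M) <-> W) -> (M -> ~W).

~S = ~T = F
~S | M = F | F = F
(~S | M) <-> W = F <-> F = T
~W = ~F = T
M -> ~W = F -> T = T
((~S | M) <-> W) -> (M -> ~W) = T -> T = T
Thus Statement 2 is true.

Statement 3: In symbols: (S xor ~W) | (~M | S)

~W = ~F = T
S xor ~W = T xor T = F
~M = ~F = T
~M | S = T | T = T
(S xor ~W) | (~M | S) = F | T = T
Thus Statement 3 is true.

True statements: 3 (Statement 1, Statement 2, Statement 3).

3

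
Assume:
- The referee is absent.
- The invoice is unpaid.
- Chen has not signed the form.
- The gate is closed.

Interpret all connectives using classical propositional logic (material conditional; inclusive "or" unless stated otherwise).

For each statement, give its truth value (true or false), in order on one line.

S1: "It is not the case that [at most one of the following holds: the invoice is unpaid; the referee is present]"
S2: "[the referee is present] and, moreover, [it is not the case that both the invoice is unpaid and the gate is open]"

S1 False / S2 False

Let Q = "the invoice is paid" (False), P = "the referee is present" (False), S = "the gate is open" (False).

S1: This is not (not Q nand P).

not Q = not False = True
not Q nand P = True nand False = True
not (not Q nand P) = not True = False
Hence S1 is false.

S2: This is P and (not Q nand S).

not Q = not False = True
not Q nand S = True nand False = True
P and (not Q nand S) = False and True = False
So S2 is false.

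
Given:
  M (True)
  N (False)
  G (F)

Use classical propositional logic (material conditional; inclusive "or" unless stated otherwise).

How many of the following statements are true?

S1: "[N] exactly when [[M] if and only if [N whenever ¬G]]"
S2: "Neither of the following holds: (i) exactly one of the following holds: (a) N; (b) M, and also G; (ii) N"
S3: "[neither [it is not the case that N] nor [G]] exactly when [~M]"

S1: Formalization: N iff (M iff (not G -> N))

not G = not False = True
not G -> N = True -> False = False
M iff (not G -> N) = True iff False = False
N iff (M iff (not G -> N)) = False iff False = True
Thus S1 is true.

S2: Formalization: (N xor (M and G)) nor N

M and G = True and False = False
N xor (M and G) = False xor False = False
(N xor (M and G)) nor N = False nor False = True
So S2 is true.

S3: In symbols: (not N nor G) iff not M

not N = not False = True
not N nor G = True nor False = False
not M = not True = False
(not N nor G) iff not M = False iff False = True
So S3 is true.

3 of the 3 statements are true (S1, S2, S3).

3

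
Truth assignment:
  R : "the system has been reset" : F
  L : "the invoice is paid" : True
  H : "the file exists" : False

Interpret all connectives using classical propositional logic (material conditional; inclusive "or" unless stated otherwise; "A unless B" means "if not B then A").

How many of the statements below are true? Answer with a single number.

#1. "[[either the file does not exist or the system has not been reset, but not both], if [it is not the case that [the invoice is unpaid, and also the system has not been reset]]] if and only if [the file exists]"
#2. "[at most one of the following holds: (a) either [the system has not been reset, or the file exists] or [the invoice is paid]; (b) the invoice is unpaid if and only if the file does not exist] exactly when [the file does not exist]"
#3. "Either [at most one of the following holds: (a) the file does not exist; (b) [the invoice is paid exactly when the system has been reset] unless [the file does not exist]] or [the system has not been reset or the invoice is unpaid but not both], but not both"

#1: Parsed as (not (not L and not R) -> (not H xor not R)) iff H

not L = not True = False
not R = not False = True
not L and not R = False and True = False
not (not L and not R) = not False = True
not H = not False = True
not R = not False = True
not H xor not R = True xor True = False
not (not L and not R) -> (not H xor not R) = True -> False = False
(not (not L and not R) -> (not H xor not R)) iff H = False iff False = True
Hence #1 is true.

#2: In symbols: (((not R or H) or L) nand (not L iff not H)) iff not H

not R = not False = True
not R or H = True or False = True
(not R or H) or L = True or True = True
not L = not True = False
not H = not False = True
not L iff not H = False iff True = False
((not R or H) or L) nand (not L iff not H) = True nand False = True
not H = not False = True
(((not R or H) or L) nand (not L iff not H)) iff not H = True iff True = True
So #2 is true.

#3: Parsed as (not H nand ((L iff R) or not H)) xor (not R xor not L)

not H = not False = True
L iff R = True iff False = False
not H = not False = True
(L iff R) or not H = False or True = True
not H nand ((L iff R) or not H) = True nand True = False
not R = not False = True
not L = not True = False
not R xor not L = True xor False = True
(not H nand ((L iff R) or not H)) xor (not R xor not L) = False xor True = True
Thus #3 is true.

Count: 3.

3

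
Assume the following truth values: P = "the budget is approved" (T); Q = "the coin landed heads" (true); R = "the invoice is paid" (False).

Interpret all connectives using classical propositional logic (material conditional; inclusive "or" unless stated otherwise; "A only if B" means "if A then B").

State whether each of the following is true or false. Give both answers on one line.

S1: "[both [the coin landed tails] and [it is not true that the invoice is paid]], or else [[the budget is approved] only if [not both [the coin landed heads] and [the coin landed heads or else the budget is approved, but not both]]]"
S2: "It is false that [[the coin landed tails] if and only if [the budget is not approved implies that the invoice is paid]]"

S1 True, S2 True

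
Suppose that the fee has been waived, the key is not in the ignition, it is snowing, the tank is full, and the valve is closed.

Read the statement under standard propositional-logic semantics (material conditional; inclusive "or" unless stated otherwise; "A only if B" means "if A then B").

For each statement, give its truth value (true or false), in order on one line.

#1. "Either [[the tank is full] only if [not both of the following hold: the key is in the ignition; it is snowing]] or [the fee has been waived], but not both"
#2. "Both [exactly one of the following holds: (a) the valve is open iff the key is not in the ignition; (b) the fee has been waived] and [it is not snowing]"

#1 False / #2 False

Let L = "the tank is full" (True), D = "the key is in the ignition" (False), V = "it is snowing" (True), G = "the fee has been waived" (True), H = "the valve is open" (False).

#1: This is (L -> (D nand V)) xor G.

D nand V = False nand True = True
L -> (D nand V) = True -> True = True
(L -> (D nand V)) xor G = True xor True = False
Hence #1 is false.

#2: In symbols: ((H iff not D) xor G) and not V

not D = not False = True
H iff not D = False iff True = False
(H iff not D) xor G = False xor True = True
not V = not True = False
((H iff not D) xor G) and not V = True and False = False
Hence #2 is false.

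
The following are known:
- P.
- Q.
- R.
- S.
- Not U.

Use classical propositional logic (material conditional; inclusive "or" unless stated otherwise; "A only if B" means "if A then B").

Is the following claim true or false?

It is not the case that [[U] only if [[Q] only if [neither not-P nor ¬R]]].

In symbols: ¬(U → (Q → (¬P ↓ ¬R)))

¬P = ¬T = F
¬R = ¬T = F
¬P ↓ ¬R = F ↓ F = T
Q → (¬P ↓ ¬R) = T → T = T
U → (Q → (¬P ↓ ¬R)) = F → T = T
¬(U → (Q → (¬P ↓ ¬R))) = ¬T = F

false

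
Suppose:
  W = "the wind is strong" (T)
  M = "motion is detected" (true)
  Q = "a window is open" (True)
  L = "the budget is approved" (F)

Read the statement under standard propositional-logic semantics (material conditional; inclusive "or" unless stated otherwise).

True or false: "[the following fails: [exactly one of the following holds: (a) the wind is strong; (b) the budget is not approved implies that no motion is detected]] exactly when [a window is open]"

Parsed as not (W xor (not L -> not M)) iff Q

not L = not False = True
not M = not True = False
not L -> not M = True -> False = False
W xor (not L -> not M) = True xor False = True
not (W xor (not L -> not M)) = not True = False
not (W xor (not L -> not M)) iff Q = False iff True = False

False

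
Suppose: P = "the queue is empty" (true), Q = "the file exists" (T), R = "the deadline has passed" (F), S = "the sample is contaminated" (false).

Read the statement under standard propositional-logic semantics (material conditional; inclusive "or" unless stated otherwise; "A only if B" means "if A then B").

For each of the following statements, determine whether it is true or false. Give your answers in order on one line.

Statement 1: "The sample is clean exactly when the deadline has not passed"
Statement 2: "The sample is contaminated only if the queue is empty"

Statement 1 True / Statement 2 True

Statement 1: This is ~S <-> ~R.

~S = ~F = T
~R = ~F = T
~S <-> ~R = T <-> T = T
Thus Statement 1 is true.

Statement 2: In symbols: S -> P

S -> P = F -> T = T
Thus Statement 2 is true.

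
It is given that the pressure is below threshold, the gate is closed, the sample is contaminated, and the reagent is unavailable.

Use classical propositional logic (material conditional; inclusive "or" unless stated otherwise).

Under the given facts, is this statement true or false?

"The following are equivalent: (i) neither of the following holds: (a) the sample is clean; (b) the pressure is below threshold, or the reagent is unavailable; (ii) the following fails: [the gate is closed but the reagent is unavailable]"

true

Let R = "the sample is contaminated" (True), P = "the pressure is above threshold" (False), S = "the reagent is available" (False), Q = "the gate is open" (False).
In symbols: (not R nor (not P or not S)) iff not (not Q and not S)

not R = not True = False
not P = not False = True
not S = not False = True
not P or not S = True or True = True
not R nor (not P or not S) = False nor True = False
not Q = not False = True
not S = not False = True
not Q and not S = True and True = True
not (not Q and not S) = not True = False
(not R nor (not P or not S)) iff not (not Q and not S) = False iff False = True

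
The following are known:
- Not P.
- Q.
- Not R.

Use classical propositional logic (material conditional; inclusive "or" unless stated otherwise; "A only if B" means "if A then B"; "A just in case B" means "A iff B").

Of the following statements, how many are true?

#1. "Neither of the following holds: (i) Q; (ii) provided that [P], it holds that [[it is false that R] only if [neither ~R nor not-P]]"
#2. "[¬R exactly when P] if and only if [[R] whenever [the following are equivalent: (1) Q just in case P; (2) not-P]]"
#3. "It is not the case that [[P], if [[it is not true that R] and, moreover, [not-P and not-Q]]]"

0

#1: In symbols: Q ↓ (P → (¬R → (¬R ↓ ¬P)))

¬R = ¬F = T
¬R = ¬F = T
¬P = ¬F = T
¬R ↓ ¬P = T ↓ T = F
¬R → (¬R ↓ ¬P) = T → F = F
P → (¬R → (¬R ↓ ¬P)) = F → F = T
Q ↓ (P → (¬R → (¬R ↓ ¬P))) = T ↓ T = F
Hence #1 is false.

#2: In symbols: (¬R ↔ P) ↔ (((Q ↔ P) ↔ ¬P) → R)

¬R = ¬F = T
¬R ↔ P = T ↔ F = F
Q ↔ P = T ↔ F = F
¬P = ¬F = T
(Q ↔ P) ↔ ¬P = F ↔ T = F
((Q ↔ P) ↔ ¬P) → R = F → F = T
(¬R ↔ P) ↔ (((Q ↔ P) ↔ ¬P) → R) = F ↔ T = F
So #2 is false.

#3: Formalization: ¬((¬R ∧ (¬P ∧ ¬Q)) → P)

¬R = ¬F = T
¬P = ¬F = T
¬Q = ¬T = F
¬P ∧ ¬Q = T ∧ F = F
¬R ∧ (¬P ∧ ¬Q) = T ∧ F = F
(¬R ∧ (¬P ∧ ¬Q)) → P = F → F = T
¬((¬R ∧ (¬P ∧ ¬Q)) → P) = ¬T = F
Hence #3 is false.

0 of the 3 statements are true (none).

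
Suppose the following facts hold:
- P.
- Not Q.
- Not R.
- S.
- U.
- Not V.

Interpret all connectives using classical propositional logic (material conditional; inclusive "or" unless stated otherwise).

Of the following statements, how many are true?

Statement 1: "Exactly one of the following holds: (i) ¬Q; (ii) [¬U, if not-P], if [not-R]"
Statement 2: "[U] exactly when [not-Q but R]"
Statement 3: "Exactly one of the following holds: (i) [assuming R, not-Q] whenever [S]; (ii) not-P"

Statement 1: This is ~Q xor (~R -> (~P -> ~U)).

~Q = ~F = T
~R = ~F = T
~P = ~T = F
~U = ~T = F
~P -> ~U = F -> F = T
~R -> (~P -> ~U) = T -> T = T
~Q xor (~R -> (~P -> ~U)) = T xor T = F
Thus Statement 1 is false.

Statement 2: Formalization: U <-> (~Q & R)

~Q = ~F = T
~Q & R = T & F = F
U <-> (~Q & R) = T <-> F = F
So Statement 2 is false.

Statement 3: In symbols: (S -> (R -> ~Q)) xor ~P

~Q = ~F = T
R -> ~Q = F -> T = T
S -> (R -> ~Q) = T -> T = T
~P = ~T = F
(S -> (R -> ~Q)) xor ~P = T xor F = T
So Statement 3 is true.

Count: 1.

1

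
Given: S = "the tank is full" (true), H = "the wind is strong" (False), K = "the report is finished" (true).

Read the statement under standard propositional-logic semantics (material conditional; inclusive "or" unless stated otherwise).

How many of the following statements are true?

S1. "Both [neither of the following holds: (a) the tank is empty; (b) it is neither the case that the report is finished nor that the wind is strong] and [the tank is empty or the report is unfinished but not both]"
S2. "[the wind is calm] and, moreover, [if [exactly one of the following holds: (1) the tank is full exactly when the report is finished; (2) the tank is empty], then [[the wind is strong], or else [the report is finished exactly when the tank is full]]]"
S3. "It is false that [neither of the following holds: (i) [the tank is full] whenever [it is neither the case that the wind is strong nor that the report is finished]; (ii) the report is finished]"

S1: This is (¬S ↓ (K ↓ H)) ∧ (¬S ⊕ ¬K).

¬S = ¬T = F
K ↓ H = T ↓ F = F
¬S ↓ (K ↓ H) = F ↓ F = T
¬S = ¬T = F
¬K = ¬T = F
¬S ⊕ ¬K = F ⊕ F = F
(¬S ↓ (K ↓ H)) ∧ (¬S ⊕ ¬K) = T ∧ F = F
So S1 is false.

S2: Parsed as ¬H ∧ (((S ↔ K) ⊕ ¬S) → (H ∨ (K ↔ S)))

¬H = ¬F = T
S ↔ K = T ↔ T = T
¬S = ¬T = F
(S ↔ K) ⊕ ¬S = T ⊕ F = T
K ↔ S = T ↔ T = T
H ∨ (K ↔ S) = F ∨ T = T
((S ↔ K) ⊕ ¬S) → (H ∨ (K ↔ S)) = T → T = T
¬H ∧ (((S ↔ K) ⊕ ¬S) → (H ∨ (K ↔ S))) = T ∧ T = T
So S2 is true.

S3: This is ¬(((H ↓ K) → S) ↓ K).

H ↓ K = F ↓ T = F
(H ↓ K) → S = F → T = T
((H ↓ K) → S) ↓ K = T ↓ T = F
¬(((H ↓ K) → S) ↓ K) = ¬F = T
Hence S3 is true.

Count: 2.

2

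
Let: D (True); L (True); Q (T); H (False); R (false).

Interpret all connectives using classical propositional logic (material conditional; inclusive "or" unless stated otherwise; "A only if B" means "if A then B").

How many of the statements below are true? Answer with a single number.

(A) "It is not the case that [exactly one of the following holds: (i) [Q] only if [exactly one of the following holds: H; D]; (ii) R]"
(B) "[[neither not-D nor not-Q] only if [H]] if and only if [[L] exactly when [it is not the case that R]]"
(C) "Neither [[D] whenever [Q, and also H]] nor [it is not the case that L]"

0

(A): Formalization: ¬((Q → (H ⊕ D)) ⊕ R)

H ⊕ D = F ⊕ T = T
Q → (H ⊕ D) = T → T = T
(Q → (H ⊕ D)) ⊕ R = T ⊕ F = T
¬((Q → (H ⊕ D)) ⊕ R) = ¬T = F
So (A) is false.

(B): Formalization: ((¬D ↓ ¬Q) → H) ↔ (L ↔ ¬R)

¬D = ¬T = F
¬Q = ¬T = F
¬D ↓ ¬Q = F ↓ F = T
(¬D ↓ ¬Q) → H = T → F = F
¬R = ¬F = T
L ↔ ¬R = T ↔ T = T
((¬D ↓ ¬Q) → H) ↔ (L ↔ ¬R) = F ↔ T = F
Hence (B) is false.

(C): In symbols: ((Q ∧ H) → D) ↓ ¬L

Q ∧ H = T ∧ F = F
(Q ∧ H) → D = F → T = T
¬L = ¬T = F
((Q ∧ H) → D) ↓ ¬L = T ↓ F = F
Thus (C) is false.

0 of the 3 statements are true (none).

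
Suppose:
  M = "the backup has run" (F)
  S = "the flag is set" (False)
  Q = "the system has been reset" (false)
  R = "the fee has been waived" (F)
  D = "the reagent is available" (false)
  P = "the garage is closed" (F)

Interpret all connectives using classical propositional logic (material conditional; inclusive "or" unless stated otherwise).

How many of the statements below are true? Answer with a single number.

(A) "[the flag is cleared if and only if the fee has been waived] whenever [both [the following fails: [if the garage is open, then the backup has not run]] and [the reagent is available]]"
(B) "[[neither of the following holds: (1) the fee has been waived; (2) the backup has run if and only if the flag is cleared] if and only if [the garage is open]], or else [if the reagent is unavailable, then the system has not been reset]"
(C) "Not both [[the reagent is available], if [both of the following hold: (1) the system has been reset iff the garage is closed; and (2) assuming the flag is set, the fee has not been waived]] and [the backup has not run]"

(A): In symbols: (~(~P -> ~M) & D) -> (~S <-> R)

~P = ~F = T
~M = ~F = T
~P -> ~M = T -> T = T
~(~P -> ~M) = ~T = F
~(~P -> ~M) & D = F & F = F
~S = ~F = T
~S <-> R = T <-> F = F
(~(~P -> ~M) & D) -> (~S <-> R) = F -> F = T
So (A) is true.

(B): In symbols: ((R nor (M <-> ~S)) <-> ~P) | (~D -> ~Q)

~S = ~F = T
M <-> ~S = F <-> T = F
R nor (M <-> ~S) = F nor F = T
~P = ~F = T
(R nor (M <-> ~S)) <-> ~P = T <-> T = T
~D = ~F = T
~Q = ~F = T
~D -> ~Q = T -> T = T
((R nor (M <-> ~S)) <-> ~P) | (~D -> ~Q) = T | T = T
So (B) is true.

(C): Parsed as (((Q <-> P) & (S -> ~R)) -> D) nand ~M

Q <-> P = F <-> F = T
~R = ~F = T
S -> ~R = F -> T = T
(Q <-> P) & (S -> ~R) = T & T = T
((Q <-> P) & (S -> ~R)) -> D = T -> F = F
~M = ~F = T
(((Q <-> P) & (S -> ~R)) -> D) nand ~M = F nand T = T
Thus (C) is true.

True statements: 3 ((A), (B), (C)).

3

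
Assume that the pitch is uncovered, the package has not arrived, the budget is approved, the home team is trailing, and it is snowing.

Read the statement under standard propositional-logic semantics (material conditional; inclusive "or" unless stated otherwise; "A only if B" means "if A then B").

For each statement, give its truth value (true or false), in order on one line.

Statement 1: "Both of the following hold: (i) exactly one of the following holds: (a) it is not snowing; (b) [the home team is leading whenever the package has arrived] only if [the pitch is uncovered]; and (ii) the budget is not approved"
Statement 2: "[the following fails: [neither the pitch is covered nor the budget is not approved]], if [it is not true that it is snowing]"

Statement 1 false / Statement 2 true

Let G = "it is snowing" (T), M = "the package has arrived" (F), K = "the home team is leading" (F), L = "the pitch is covered" (F), R = "the budget is approved" (T).

Statement 1: In symbols: (¬G ⊕ ((M → K) → ¬L)) ∧ ¬R

¬G = ¬T = F
M → K = F → F = T
¬L = ¬F = T
(M → K) → ¬L = T → T = T
¬G ⊕ ((M → K) → ¬L) = F ⊕ T = T
¬R = ¬T = F
(¬G ⊕ ((M → K) → ¬L)) ∧ ¬R = T ∧ F = F
Hence Statement 1 is false.

Statement 2: In symbols: ¬G → ¬(L ↓ ¬R)

¬G = ¬T = F
¬R = ¬T = F
L ↓ ¬R = F ↓ F = T
¬(L ↓ ¬R) = ¬T = F
¬G → ¬(L ↓ ¬R) = F → F = T
Thus Statement 2 is true.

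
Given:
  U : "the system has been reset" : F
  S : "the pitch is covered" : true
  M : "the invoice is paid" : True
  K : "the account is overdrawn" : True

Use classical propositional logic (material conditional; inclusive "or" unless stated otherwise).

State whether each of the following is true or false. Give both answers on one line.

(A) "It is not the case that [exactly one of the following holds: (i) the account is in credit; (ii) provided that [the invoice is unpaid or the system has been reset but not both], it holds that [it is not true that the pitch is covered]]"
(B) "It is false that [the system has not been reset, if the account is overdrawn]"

(A) F / (B) F

(A): Parsed as not (not K xor ((not M xor U) -> not S))

not K = not True = False
not M = not True = False
not M xor U = False xor False = False
not S = not True = False
(not M xor U) -> not S = False -> False = True
not K xor ((not M xor U) -> not S) = False xor True = True
not (not K xor ((not M xor U) -> not S)) = not True = False
Thus (A) is false.

(B): Parsed as not (K -> not U)

not U = not False = True
K -> not U = True -> True = True
not (K -> not U) = not True = False
Hence (B) is false.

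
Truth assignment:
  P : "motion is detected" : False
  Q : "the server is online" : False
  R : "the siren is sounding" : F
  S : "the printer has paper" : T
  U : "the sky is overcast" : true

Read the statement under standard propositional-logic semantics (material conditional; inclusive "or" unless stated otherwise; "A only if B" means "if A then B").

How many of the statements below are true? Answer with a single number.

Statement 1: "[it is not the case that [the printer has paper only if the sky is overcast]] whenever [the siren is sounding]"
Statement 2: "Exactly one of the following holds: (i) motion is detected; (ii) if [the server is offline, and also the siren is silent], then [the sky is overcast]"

2

Statement 1: This is R → ¬(S → U).

S → U = T → T = T
¬(S → U) = ¬T = F
R → ¬(S → U) = F → F = T
Hence Statement 1 is true.

Statement 2: This is P ⊕ ((¬Q ∧ ¬R) → U).

¬Q = ¬F = T
¬R = ¬F = T
¬Q ∧ ¬R = T ∧ T = T
(¬Q ∧ ¬R) → U = T → T = T
P ⊕ ((¬Q ∧ ¬R) → U) = F ⊕ T = T
Hence Statement 2 is true.

Count: 2.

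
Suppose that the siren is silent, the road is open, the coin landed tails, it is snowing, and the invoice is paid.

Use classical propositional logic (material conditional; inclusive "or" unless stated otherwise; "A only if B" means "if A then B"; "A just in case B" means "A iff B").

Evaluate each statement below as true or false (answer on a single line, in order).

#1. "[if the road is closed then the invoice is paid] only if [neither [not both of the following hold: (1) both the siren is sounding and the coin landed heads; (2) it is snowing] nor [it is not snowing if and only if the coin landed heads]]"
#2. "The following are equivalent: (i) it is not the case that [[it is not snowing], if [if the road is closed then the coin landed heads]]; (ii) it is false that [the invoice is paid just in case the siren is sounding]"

#1 false; #2 true

Let W = "the road is closed" (F), M = "the invoice is paid" (T), K = "the siren is sounding" (F), R = "the coin landed heads" (F), V = "it is snowing" (T).

#1: This is (W -> M) -> (((K & R) nand V) nor (~V <-> R)).

W -> M = F -> T = T
K & R = F & F = F
(K & R) nand V = F nand T = T
~V = ~T = F
~V <-> R = F <-> F = T
((K & R) nand V) nor (~V <-> R) = T nor T = F
(W -> M) -> (((K & R) nand V) nor (~V <-> R)) = T -> F = F
Thus #1 is false.

#2: Parsed as ~((W -> R) -> ~V) <-> ~(M <-> K)

W -> R = F -> F = T
~V = ~T = F
(W -> R) -> ~V = T -> F = F
~((W -> R) -> ~V) = ~F = T
M <-> K = T <-> F = F
~(M <-> K) = ~F = T
~((W -> R) -> ~V) <-> ~(M <-> K) = T <-> T = T
So #2 is true.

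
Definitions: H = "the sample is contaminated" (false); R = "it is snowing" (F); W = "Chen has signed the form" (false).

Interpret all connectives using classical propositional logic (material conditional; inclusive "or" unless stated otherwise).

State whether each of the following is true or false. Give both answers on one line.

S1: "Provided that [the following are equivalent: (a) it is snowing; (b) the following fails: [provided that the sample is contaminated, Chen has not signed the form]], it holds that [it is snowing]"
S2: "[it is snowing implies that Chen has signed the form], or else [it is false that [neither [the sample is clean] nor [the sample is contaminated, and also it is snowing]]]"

S1: In symbols: (R ↔ ¬(H → ¬W)) → R

¬W = ¬F = T
H → ¬W = F → T = T
¬(H → ¬W) = ¬T = F
R ↔ ¬(H → ¬W) = F ↔ F = T
(R ↔ ¬(H → ¬W)) → R = T → F = F
Hence S1 is false.

S2: Parsed as (R → W) ∨ ¬(¬H ↓ (H ∧ R))

R → W = F → F = T
¬H = ¬F = T
H ∧ R = F ∧ F = F
¬H ↓ (H ∧ R) = T ↓ F = F
¬(¬H ↓ (H ∧ R)) = ¬F = T
(R → W) ∨ ¬(¬H ↓ (H ∧ R)) = T ∨ T = T
Thus S2 is true.

S1 False; S2 True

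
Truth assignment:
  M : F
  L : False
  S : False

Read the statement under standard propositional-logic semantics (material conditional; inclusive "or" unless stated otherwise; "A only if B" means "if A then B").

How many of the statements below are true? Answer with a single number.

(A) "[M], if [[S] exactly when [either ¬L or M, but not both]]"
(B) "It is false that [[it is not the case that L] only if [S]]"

2

(A): In symbols: (S iff (not L xor M)) -> M

not L = not False = True
not L xor M = True xor False = True
S iff (not L xor M) = False iff True = False
(S iff (not L xor M)) -> M = False -> False = True
So (A) is true.

(B): Parsed as not (not L -> S)

not L = not False = True
not L -> S = True -> False = False
not (not L -> S) = not False = True
Thus (B) is true.

Count: 2.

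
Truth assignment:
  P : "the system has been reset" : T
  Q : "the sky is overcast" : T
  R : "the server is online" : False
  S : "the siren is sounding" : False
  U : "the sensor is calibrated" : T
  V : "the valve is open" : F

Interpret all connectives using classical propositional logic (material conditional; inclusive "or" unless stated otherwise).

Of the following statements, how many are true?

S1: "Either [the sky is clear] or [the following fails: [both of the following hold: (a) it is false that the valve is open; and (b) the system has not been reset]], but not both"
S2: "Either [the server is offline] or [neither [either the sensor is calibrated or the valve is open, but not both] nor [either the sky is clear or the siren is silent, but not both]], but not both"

2

S1: This is not Q xor not (not V and not P).

not Q = not True = False
not V = not False = True
not P = not True = False
not V and not P = True and False = False
not (not V and not P) = not False = True
not Q xor not (not V and not P) = False xor True = True
Thus S1 is true.

S2: Formalization: not R xor ((U xor V) nor (not Q xor not S))

not R = not False = True
U xor V = True xor False = True
not Q = not True = False
not S = not False = True
not Q xor not S = False xor True = True
(U xor V) nor (not Q xor not S) = True nor True = False
not R xor ((U xor V) nor (not Q xor not S)) = True xor False = True
So S2 is true.

True statements: 2 (S1, S2).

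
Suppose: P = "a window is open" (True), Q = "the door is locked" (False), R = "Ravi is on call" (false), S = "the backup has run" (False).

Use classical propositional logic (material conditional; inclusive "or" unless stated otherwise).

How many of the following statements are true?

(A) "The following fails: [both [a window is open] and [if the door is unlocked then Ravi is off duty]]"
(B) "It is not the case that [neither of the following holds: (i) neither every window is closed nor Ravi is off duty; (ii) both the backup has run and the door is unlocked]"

(A): In symbols: ~(P & (~Q -> ~R))

~Q = ~F = T
~R = ~F = T
~Q -> ~R = T -> T = T
P & (~Q -> ~R) = T & T = T
~(P & (~Q -> ~R)) = ~T = F
So (A) is false.

(B): Formalization: ~((~P nor ~R) nor (S & ~Q))

~P = ~T = F
~R = ~F = T
~P nor ~R = F nor T = F
~Q = ~F = T
S & ~Q = F & T = F
(~P nor ~R) nor (S & ~Q) = F nor F = T
~((~P nor ~R) nor (S & ~Q)) = ~T = F
Hence (B) is false.

0 of the 2 statements are true (none).

0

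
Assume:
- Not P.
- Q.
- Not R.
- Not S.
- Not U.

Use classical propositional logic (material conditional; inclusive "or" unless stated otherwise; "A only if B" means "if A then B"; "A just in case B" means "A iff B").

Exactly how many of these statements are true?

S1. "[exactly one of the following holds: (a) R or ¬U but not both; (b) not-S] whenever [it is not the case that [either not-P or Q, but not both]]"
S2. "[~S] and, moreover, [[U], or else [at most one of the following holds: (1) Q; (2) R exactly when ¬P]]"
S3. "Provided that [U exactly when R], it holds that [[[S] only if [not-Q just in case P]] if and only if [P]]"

S1: In symbols: ¬(¬P ⊕ Q) → ((R ⊕ ¬U) ⊕ ¬S)

¬P = ¬F = T
¬P ⊕ Q = T ⊕ T = F
¬(¬P ⊕ Q) = ¬F = T
¬U = ¬F = T
R ⊕ ¬U = F ⊕ T = T
¬S = ¬F = T
(R ⊕ ¬U) ⊕ ¬S = T ⊕ T = F
¬(¬P ⊕ Q) → ((R ⊕ ¬U) ⊕ ¬S) = T → F = F
So S1 is false.

S2: This is ¬S ∧ (U ∨ (Q ↑ (R ↔ ¬P))).

¬S = ¬F = T
¬P = ¬F = T
R ↔ ¬P = F ↔ T = F
Q ↑ (R ↔ ¬P) = T ↑ F = T
U ∨ (Q ↑ (R ↔ ¬P)) = F ∨ T = T
¬S ∧ (U ∨ (Q ↑ (R ↔ ¬P))) = T ∧ T = T
Thus S2 is true.

S3: Formalization: (U ↔ R) → ((S → (¬Q ↔ P)) ↔ P)

U ↔ R = F ↔ F = T
¬Q = ¬T = F
¬Q ↔ P = F ↔ F = T
S → (¬Q ↔ P) = F → T = T
(S → (¬Q ↔ P)) ↔ P = T ↔ F = F
(U ↔ R) → ((S → (¬Q ↔ P)) ↔ P) = T → F = F
Hence S3 is false.

True statements: 1.

1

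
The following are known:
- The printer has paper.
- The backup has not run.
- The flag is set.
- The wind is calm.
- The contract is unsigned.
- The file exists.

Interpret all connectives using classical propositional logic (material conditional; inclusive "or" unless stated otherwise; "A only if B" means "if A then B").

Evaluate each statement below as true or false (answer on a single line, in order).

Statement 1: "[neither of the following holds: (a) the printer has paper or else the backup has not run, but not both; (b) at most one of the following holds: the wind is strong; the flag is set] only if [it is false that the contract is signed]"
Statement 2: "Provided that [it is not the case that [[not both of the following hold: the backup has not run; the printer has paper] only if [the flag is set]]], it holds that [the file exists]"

Let L = "the printer has paper" (T), K = "the backup has run" (F), U = "the wind is strong" (F), G = "the flag is set" (T), V = "the contract is signed" (F), M = "the file exists" (T).

Statement 1: In symbols: ((L ⊕ ¬K) ↓ (U ↑ G)) → ¬V

¬K = ¬F = T
L ⊕ ¬K = T ⊕ T = F
U ↑ G = F ↑ T = T
(L ⊕ ¬K) ↓ (U ↑ G) = F ↓ T = F
¬V = ¬F = T
((L ⊕ ¬K) ↓ (U ↑ G)) → ¬V = F → T = T
Thus Statement 1 is true.

Statement 2: This is ¬((¬K ↑ L) → G) → M.

¬K = ¬F = T
¬K ↑ L = T ↑ T = F
(¬K ↑ L) → G = F → T = T
¬((¬K ↑ L) → G) = ¬T = F
¬((¬K ↑ L) → G) → M = F → T = T
Thus Statement 2 is true.

Statement 1 T; Statement 2 T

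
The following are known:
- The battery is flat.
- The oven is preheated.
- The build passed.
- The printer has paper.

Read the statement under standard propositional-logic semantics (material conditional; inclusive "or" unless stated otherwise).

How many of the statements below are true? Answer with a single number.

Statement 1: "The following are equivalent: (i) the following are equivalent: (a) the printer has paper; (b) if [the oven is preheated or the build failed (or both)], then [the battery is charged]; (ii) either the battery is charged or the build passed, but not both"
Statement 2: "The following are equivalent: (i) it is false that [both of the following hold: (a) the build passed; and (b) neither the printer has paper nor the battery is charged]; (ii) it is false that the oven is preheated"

Let V = "the printer has paper" (True), H = "the oven is preheated" (True), R = "the build passed" (True), Q = "the battery is charged" (False).

Statement 1: In symbols: (V iff ((H or not R) -> Q)) iff (Q xor R)

not R = not True = False
H or not R = True or False = True
(H or not R) -> Q = True -> False = False
V iff ((H or not R) -> Q) = True iff False = False
Q xor R = False xor True = True
(V iff ((H or not R) -> Q)) iff (Q xor R) = False iff True = False
Hence Statement 1 is false.

Statement 2: In symbols: not (R and (V nor Q)) iff not H

V nor Q = True nor False = False
R and (V nor Q) = True and False = False
not (R and (V nor Q)) = not False = True
not H = not True = False
not (R and (V nor Q)) iff not H = True iff False = False
Hence Statement 2 is false.

True statements: 0 (none).

0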